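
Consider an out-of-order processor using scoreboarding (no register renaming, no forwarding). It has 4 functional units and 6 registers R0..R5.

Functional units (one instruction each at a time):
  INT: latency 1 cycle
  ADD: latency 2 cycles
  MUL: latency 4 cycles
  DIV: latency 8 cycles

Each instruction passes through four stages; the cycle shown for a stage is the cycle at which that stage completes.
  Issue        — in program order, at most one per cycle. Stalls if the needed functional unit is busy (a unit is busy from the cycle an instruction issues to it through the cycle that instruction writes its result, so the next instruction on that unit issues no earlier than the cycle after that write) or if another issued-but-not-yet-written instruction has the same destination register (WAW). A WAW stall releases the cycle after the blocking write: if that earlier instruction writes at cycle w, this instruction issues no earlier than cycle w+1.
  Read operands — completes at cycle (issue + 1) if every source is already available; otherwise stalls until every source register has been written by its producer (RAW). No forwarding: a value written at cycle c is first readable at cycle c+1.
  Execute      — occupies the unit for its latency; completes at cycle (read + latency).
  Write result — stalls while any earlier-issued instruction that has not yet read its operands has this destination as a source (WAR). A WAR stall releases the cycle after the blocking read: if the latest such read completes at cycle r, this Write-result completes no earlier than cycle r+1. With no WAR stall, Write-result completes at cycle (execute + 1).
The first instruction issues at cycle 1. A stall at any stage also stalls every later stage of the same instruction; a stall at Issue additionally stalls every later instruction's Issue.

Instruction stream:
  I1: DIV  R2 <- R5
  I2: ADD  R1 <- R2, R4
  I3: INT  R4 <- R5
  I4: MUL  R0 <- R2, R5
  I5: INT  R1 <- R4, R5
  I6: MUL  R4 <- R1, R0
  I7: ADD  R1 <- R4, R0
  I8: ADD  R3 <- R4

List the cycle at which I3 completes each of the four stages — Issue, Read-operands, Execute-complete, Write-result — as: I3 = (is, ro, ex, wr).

[1] I1 dispatched to DIV
[2] I1 operands ready, I2 dispatched to ADD
[3] I3 dispatched to INT
[4] I3 operands ready, I4 dispatched to MUL
[5] I3 complete
[10] I1 complete
[11] R2←I1
[12] I2 operands ready, I4 operands ready
[13] R4←I3
[14] I2 complete
[15] R1←I2
[16] I4 complete, I5 dispatched to INT
[17] R0←I4, I5 operands ready
[18] I5 complete, I6 dispatched to MUL
[19] R1←I5
[20] I6 operands ready, I7 dispatched to ADD
[24] I6 complete
[25] R4←I6
[26] I7 operands ready
[28] I7 complete
[29] R1←I7
[30] I8 dispatched to ADD
[31] I8 operands ready
[33] I8 complete
[34] R3←I8

I3 = (3, 4, 5, 13)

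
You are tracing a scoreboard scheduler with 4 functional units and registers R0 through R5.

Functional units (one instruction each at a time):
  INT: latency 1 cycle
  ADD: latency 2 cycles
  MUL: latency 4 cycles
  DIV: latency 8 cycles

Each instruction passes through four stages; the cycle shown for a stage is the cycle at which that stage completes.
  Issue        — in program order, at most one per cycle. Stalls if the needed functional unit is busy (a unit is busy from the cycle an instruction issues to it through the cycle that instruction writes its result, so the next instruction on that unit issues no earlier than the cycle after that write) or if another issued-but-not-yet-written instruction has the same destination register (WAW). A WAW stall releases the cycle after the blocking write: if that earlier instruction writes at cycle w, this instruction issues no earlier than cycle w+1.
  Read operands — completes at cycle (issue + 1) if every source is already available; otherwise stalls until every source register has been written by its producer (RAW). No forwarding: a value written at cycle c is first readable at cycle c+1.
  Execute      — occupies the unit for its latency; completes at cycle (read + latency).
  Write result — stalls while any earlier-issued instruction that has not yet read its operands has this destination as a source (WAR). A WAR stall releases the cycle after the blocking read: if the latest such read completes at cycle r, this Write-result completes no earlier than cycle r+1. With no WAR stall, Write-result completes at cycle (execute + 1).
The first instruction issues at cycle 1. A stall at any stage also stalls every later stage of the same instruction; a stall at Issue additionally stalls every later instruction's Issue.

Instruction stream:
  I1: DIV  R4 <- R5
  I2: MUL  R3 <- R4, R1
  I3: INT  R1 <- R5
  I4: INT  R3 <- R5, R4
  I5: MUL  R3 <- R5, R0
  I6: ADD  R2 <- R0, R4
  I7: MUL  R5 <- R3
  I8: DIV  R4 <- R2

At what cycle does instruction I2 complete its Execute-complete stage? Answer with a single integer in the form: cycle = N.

cycle = 16

t=1  I1 dispatched to DIV
t=2  I1 operands ready · I2 dispatched to MUL
t=3  I3 dispatched to INT
t=4  I3 operands ready
t=5  I3 complete
t=10  I1 complete
t=11  R4←I1
t=12  I2 operands ready
t=13  R1←I3
t=16  I2 complete
t=17  R3←I2
t=18  I4 dispatched to INT
t=19  I4 operands ready
t=20  I4 complete
t=21  R3←I4
t=22  I5 dispatched to MUL
t=23  I5 operands ready · I6 dispatched to ADD
t=24  I6 operands ready
t=26  I6 complete
t=27  I5 complete · R2←I6
t=28  R3←I5
t=29  I7 dispatched to MUL
t=30  I7 operands ready · I8 dispatched to DIV
t=31  I8 operands ready
t=34  I7 complete
t=35  R5←I7
t=39  I8 complete
t=40  R4←I8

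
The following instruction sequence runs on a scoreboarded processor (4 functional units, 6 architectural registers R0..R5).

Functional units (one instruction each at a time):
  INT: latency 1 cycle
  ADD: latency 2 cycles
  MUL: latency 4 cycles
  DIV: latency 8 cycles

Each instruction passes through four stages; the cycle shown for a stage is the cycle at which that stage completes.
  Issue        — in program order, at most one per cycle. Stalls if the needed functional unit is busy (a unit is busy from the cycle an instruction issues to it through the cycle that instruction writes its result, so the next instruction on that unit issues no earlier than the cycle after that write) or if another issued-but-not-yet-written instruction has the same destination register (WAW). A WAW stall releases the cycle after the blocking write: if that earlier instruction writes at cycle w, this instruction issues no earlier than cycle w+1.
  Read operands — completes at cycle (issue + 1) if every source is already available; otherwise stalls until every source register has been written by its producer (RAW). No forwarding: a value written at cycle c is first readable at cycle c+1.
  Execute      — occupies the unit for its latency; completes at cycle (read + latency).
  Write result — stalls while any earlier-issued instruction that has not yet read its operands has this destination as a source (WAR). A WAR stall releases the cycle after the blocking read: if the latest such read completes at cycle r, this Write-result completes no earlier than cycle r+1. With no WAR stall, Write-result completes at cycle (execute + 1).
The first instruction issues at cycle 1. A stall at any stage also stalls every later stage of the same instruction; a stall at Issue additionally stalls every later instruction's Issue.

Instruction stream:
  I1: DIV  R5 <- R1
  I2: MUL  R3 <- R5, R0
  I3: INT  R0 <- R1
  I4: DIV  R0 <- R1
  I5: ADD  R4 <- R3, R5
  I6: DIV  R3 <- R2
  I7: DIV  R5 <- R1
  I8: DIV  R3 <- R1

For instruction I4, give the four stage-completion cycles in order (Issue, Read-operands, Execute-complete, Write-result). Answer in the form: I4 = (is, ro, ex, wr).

I4 = (14, 15, 23, 24)

I1 -> (1, 2, 10, 11)
I2 -> (2, 12, 16, 17)  // RAW R5: wait I1 write@11
I3 -> (3, 4, 5, 13)  // WAR R0: wait I2 read@12
I4 -> (14, 15, 23, 24)  // WAW R0: wait I3 write@13
I5 -> (15, 18, 20, 21)  // RAW R3: wait I2 write@17
I6 -> (25, 26, 34, 35)  // struct: DIV busy until I4 writes@24
I7 -> (36, 37, 45, 46)  // struct: DIV busy until I6 writes@35
I8 -> (47, 48, 56, 57)  // struct: DIV busy until I7 writes@46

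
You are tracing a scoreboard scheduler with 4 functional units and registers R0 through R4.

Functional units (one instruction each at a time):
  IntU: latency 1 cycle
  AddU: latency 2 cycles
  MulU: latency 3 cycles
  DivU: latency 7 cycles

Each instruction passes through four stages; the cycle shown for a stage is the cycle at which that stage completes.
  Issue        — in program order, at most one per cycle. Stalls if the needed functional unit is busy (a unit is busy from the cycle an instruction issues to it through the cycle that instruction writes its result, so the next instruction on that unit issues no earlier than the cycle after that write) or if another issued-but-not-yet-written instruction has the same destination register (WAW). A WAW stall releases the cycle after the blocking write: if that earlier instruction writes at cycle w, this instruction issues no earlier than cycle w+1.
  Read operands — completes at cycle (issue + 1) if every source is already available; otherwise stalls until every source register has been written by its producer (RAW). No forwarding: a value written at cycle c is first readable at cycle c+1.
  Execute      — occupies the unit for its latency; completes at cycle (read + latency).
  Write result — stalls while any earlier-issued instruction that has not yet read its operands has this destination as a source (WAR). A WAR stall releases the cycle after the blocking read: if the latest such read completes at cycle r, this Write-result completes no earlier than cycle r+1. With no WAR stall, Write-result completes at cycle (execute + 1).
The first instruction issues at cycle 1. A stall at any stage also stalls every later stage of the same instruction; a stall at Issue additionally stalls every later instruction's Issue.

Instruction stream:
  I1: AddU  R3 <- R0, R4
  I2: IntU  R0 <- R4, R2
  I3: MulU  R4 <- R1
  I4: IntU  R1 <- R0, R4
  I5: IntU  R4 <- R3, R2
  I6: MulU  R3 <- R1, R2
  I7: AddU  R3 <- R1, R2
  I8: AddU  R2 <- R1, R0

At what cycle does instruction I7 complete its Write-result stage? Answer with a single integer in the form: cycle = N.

cycle 1: issue I1 (AddU)
cycle 2: I1 read-ops | issue I2 (IntU)
cycle 3: I2 read-ops | issue I3 (MulU)
cycle 4: I1 finished on AddU | I2 finished on IntU | I3 read-ops
cycle 5: I1→R3 | I2→R0
cycle 6: issue I4 (IntU)
cycle 7: I3 finished on MulU
cycle 8: I3→R4
cycle 9: I4 read-ops
cycle 10: I4 finished on IntU
cycle 11: I4→R1
cycle 12: issue I5 (IntU)
cycle 13: I5 read-ops | issue I6 (MulU)
cycle 14: I5 finished on IntU | I6 read-ops
cycle 15: I5→R4
cycle 17: I6 finished on MulU
cycle 18: I6→R3
cycle 19: issue I7 (AddU)
cycle 20: I7 read-ops
cycle 22: I7 finished on AddU
cycle 23: I7→R3
cycle 24: issue I8 (AddU)
cycle 25: I8 read-ops
cycle 27: I8 finished on AddU
cycle 28: I8→R2

cycle = 23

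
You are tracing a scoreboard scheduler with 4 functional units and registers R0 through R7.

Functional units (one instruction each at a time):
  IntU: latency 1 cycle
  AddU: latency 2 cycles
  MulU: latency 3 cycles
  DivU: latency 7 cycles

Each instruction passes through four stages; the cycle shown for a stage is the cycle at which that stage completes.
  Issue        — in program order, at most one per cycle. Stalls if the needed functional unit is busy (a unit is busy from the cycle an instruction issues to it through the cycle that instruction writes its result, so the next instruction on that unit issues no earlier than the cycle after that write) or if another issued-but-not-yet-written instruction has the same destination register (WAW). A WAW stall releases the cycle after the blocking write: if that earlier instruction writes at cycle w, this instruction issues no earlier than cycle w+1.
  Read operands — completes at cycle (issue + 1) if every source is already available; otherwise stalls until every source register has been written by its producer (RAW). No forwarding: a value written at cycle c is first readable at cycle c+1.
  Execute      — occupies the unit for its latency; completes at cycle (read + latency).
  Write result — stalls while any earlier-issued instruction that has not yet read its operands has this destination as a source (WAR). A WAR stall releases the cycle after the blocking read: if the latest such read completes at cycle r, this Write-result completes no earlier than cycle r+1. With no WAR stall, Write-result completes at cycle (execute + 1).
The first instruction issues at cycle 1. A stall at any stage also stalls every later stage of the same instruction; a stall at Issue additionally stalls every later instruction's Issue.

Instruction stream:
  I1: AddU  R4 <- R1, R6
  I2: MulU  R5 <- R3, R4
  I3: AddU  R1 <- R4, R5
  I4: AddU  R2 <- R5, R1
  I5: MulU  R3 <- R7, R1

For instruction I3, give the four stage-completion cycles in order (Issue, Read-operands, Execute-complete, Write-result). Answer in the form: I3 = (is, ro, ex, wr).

I3 = (6, 11, 13, 14)

[I1] 1/2/4/5
[I2] 2/6/9/10  (RAW R4: wait I1 write@5)
[I3] 6/11/13/14  (struct: AddU busy until I1 writes@5; RAW R5: wait I2 write@10)
[I4] 15/16/18/19  (struct: AddU busy until I3 writes@14)
[I5] 16/17/20/21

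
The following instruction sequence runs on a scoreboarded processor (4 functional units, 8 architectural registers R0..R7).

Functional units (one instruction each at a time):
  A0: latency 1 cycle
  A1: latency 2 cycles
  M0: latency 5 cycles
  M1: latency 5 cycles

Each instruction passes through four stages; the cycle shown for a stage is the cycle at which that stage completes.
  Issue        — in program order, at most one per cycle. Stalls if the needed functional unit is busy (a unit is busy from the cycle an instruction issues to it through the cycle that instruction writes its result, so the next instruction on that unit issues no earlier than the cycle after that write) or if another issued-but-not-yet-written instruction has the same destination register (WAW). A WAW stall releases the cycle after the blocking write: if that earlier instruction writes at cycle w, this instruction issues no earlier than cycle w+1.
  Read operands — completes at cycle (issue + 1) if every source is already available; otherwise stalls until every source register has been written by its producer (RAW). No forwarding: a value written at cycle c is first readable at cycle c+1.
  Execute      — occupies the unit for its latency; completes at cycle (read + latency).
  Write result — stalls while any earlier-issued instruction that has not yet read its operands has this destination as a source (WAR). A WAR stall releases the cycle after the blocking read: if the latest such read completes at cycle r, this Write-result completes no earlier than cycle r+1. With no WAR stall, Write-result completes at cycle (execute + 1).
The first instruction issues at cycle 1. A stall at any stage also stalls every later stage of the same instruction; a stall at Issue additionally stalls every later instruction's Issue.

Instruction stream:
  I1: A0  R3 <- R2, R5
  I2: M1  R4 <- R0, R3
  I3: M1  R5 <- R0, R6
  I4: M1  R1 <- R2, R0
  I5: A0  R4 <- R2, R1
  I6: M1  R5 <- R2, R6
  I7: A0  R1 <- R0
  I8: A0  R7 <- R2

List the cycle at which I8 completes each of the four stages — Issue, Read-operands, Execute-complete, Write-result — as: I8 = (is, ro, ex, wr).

I8 = (35, 36, 37, 38)

1) issue 1, read 2, done 3, write 4
2) issue 2, read 5, done 10, write 11  <RAW R3: wait I1 write@4>
3) issue 12, read 13, done 18, write 19  <struct: M1 busy until I2 writes@11>
4) issue 20, read 21, done 26, write 27  <struct: M1 busy until I3 writes@19>
5) issue 21, read 28, done 29, write 30  <RAW R1: wait I4 write@27>
6) issue 28, read 29, done 34, write 35  <struct: M1 busy until I4 writes@27>
7) issue 31, read 32, done 33, write 34  <struct: A0 busy until I5 writes@30>
8) issue 35, read 36, done 37, write 38  <struct: A0 busy until I7 writes@34>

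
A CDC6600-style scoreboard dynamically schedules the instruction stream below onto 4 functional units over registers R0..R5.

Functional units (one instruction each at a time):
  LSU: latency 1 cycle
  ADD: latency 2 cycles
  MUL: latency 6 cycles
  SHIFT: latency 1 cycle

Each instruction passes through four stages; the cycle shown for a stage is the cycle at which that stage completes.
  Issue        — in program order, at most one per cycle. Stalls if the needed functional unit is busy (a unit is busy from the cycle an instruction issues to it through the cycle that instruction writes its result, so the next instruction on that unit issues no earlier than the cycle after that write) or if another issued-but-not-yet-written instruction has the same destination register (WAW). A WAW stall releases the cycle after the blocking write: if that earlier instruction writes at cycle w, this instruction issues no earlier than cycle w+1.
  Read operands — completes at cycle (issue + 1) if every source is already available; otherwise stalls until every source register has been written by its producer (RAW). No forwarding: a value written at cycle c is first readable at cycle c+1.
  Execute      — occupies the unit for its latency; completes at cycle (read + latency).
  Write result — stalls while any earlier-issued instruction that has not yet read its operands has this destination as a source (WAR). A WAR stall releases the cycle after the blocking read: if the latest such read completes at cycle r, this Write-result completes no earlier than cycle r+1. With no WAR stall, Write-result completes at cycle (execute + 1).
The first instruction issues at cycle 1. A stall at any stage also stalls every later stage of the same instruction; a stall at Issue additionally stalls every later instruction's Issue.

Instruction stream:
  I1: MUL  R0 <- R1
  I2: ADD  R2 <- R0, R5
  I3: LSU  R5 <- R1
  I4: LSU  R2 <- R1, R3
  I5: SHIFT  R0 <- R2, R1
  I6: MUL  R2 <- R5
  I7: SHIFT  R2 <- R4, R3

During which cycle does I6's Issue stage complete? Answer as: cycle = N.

cycle = 18

cycle 1: I1 issues→MUL
cycle 2: I1 reads | I2 issues→ADD
cycle 3: I3 issues→LSU
cycle 4: I3 reads
cycle 5: I3 exec-done
cycle 8: I1 exec-done
cycle 9: I1 writes R0
cycle 10: I2 reads
cycle 11: I3 writes R5
cycle 12: I2 exec-done
cycle 13: I2 writes R2
cycle 14: I4 issues→LSU
cycle 15: I4 reads | I5 issues→SHIFT
cycle 16: I4 exec-done
cycle 17: I4 writes R2
cycle 18: I5 reads | I6 issues→MUL
cycle 19: I5 exec-done | I6 reads
cycle 20: I5 writes R0
cycle 25: I6 exec-done
cycle 26: I6 writes R2
cycle 27: I7 issues→SHIFT
cycle 28: I7 reads
cycle 29: I7 exec-done
cycle 30: I7 writes R2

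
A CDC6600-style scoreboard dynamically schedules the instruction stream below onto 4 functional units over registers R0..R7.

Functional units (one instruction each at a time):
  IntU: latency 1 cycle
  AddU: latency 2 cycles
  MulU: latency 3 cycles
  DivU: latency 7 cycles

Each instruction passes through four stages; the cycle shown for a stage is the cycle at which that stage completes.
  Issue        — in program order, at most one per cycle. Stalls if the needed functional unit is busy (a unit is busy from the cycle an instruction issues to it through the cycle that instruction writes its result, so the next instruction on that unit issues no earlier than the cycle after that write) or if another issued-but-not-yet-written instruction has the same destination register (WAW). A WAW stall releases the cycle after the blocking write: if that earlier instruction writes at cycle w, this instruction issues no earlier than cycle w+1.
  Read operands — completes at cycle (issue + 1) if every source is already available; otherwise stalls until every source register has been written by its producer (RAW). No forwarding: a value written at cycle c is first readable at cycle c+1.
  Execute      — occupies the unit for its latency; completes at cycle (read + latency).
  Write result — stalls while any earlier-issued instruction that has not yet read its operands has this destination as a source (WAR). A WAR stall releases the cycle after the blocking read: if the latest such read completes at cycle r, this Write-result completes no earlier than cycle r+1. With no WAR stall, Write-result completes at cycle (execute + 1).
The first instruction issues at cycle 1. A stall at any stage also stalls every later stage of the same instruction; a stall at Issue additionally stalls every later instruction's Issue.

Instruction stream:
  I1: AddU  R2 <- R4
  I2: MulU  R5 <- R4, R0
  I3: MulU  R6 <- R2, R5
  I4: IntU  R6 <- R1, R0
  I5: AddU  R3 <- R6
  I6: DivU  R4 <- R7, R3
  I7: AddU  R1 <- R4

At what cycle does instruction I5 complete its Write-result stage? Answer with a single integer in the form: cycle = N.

cycle = 21

1) issue 1, read 2, done 4, write 5
2) issue 2, read 3, done 6, write 7
3) issue 8, read 9, done 12, write 13  <struct: MulU busy until I2 writes@7>
4) issue 14, read 15, done 16, write 17  <WAW R6: wait I3 write@13>
5) issue 15, read 18, done 20, write 21  <RAW R6: wait I4 write@17>
6) issue 16, read 22, done 29, write 30  <RAW R3: wait I5 write@21>
7) issue 22, read 31, done 33, write 34  <struct: AddU busy until I5 writes@21 / RAW R4: wait I6 write@30>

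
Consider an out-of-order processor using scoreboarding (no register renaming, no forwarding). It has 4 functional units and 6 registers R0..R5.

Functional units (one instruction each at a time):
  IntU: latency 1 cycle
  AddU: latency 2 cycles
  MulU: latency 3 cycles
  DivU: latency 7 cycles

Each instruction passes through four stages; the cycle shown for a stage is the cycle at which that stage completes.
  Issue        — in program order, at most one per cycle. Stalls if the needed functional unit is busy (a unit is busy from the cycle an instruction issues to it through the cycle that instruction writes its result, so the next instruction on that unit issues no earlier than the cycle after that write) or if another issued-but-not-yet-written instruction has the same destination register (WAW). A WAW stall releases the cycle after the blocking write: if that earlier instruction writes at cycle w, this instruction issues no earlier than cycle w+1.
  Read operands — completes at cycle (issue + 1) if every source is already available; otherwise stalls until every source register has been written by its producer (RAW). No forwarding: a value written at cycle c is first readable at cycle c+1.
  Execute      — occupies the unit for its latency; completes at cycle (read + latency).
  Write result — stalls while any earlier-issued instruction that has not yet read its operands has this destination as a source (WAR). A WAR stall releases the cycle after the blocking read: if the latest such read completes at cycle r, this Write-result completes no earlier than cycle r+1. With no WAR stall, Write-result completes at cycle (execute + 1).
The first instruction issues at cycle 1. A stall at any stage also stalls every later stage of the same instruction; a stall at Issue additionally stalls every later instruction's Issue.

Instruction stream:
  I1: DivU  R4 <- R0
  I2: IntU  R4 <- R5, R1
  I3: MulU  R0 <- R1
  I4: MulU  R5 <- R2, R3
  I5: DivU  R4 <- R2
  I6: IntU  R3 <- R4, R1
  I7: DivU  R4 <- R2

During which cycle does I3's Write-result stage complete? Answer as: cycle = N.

[I1] 1/2/9/10
[I2] 11/12/13/14  (WAW R4: wait I1 write@10)
[I3] 12/13/16/17
[I4] 18/19/22/23  (struct: MulU busy until I3 writes@17)
[I5] 19/20/27/28
[I6] 20/29/30/31  (RAW R4: wait I5 write@28)
[I7] 29/30/37/38  (struct: DivU busy until I5 writes@28)

cycle = 17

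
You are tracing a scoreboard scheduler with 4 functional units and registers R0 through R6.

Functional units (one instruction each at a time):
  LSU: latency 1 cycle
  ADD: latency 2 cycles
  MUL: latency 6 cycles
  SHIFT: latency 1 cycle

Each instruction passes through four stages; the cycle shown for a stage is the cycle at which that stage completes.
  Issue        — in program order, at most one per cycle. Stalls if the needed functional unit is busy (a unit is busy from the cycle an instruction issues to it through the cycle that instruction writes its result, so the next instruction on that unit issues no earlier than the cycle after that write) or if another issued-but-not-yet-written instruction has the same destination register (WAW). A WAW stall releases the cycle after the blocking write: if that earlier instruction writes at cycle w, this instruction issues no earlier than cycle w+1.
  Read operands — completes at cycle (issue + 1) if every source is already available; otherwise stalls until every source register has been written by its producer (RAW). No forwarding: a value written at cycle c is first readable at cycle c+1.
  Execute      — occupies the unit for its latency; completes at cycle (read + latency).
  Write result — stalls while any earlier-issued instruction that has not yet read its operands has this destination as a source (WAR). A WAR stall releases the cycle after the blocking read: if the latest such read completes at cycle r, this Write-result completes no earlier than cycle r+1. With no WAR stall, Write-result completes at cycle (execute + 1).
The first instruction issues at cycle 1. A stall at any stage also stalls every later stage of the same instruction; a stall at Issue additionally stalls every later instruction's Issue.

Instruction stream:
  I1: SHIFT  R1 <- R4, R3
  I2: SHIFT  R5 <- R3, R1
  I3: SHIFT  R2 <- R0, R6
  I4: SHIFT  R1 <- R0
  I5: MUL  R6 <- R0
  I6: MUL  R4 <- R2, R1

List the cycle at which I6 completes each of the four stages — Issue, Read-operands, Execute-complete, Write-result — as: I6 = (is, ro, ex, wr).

cycle 1: I1 dispatched to SHIFT
cycle 2: I1 operands ready
cycle 3: I1 complete
cycle 4: R1←I1
cycle 5: I2 dispatched to SHIFT
cycle 6: I2 operands ready
cycle 7: I2 complete
cycle 8: R5←I2
cycle 9: I3 dispatched to SHIFT
cycle 10: I3 operands ready
cycle 11: I3 complete
cycle 12: R2←I3
cycle 13: I4 dispatched to SHIFT
cycle 14: I4 operands ready · I5 dispatched to MUL
cycle 15: I4 complete · I5 operands ready
cycle 16: R1←I4
cycle 21: I5 complete
cycle 22: R6←I5
cycle 23: I6 dispatched to MUL
cycle 24: I6 operands ready
cycle 30: I6 complete
cycle 31: R4←I6

I6 = (23, 24, 30, 31)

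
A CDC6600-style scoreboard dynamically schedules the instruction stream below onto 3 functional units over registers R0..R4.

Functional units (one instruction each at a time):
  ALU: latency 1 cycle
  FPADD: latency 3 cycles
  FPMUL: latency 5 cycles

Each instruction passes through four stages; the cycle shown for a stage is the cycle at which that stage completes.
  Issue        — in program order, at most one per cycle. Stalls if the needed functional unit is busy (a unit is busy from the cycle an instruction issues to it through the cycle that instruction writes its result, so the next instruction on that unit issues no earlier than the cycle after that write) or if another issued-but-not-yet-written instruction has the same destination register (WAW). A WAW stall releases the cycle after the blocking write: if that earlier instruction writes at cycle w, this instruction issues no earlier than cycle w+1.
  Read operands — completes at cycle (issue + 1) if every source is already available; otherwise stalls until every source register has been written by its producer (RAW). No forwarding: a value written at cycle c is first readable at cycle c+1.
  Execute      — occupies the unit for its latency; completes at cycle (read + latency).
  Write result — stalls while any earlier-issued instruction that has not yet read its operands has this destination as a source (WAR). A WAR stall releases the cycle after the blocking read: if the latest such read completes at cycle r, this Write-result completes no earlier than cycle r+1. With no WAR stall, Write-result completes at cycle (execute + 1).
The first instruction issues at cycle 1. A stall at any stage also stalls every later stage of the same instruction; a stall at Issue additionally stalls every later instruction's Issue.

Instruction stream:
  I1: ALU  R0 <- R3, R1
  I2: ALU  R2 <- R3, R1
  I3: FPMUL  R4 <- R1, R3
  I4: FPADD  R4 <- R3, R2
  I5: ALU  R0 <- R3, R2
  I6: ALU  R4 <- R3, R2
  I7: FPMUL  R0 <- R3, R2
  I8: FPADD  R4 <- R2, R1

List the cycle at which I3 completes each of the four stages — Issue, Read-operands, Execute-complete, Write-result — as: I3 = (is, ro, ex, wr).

I3 = (6, 7, 12, 13)

1) issue 1, read 2, done 3, write 4
2) issue 5, read 6, done 7, write 8  <struct: ALU busy until I1 writes@4>
3) issue 6, read 7, done 12, write 13
4) issue 14, read 15, done 18, write 19  <WAW R4: wait I3 write@13>
5) issue 15, read 16, done 17, write 18
6) issue 20, read 21, done 22, write 23  <WAW R4: wait I4 write@19>
7) issue 21, read 22, done 27, write 28
8) issue 24, read 25, done 28, write 29  <WAW R4: wait I6 write@23>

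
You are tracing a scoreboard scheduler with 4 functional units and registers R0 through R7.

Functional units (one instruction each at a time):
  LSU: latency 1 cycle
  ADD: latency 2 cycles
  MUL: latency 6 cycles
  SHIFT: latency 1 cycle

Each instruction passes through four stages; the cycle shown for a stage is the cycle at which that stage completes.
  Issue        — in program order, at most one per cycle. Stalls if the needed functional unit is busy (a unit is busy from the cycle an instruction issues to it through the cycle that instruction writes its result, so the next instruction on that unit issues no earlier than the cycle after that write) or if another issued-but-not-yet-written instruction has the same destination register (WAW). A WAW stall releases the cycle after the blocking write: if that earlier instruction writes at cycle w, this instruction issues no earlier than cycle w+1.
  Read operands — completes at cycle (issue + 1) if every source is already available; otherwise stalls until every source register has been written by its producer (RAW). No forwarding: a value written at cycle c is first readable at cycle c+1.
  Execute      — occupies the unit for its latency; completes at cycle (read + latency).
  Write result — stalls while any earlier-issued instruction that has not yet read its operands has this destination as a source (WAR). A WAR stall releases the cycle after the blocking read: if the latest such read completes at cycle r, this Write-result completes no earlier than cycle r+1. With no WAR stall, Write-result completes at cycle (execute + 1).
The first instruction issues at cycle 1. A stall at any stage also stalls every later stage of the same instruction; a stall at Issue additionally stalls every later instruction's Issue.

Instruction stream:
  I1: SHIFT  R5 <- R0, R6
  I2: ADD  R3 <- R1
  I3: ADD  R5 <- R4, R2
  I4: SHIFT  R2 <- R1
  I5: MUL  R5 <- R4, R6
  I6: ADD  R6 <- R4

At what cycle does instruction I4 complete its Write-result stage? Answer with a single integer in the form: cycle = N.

cycle = 11

[1] I1 dispatched to SHIFT
[2] I1 operands ready | I2 dispatched to ADD
[3] I1 complete | I2 operands ready
[4] R5←I1
[5] I2 complete
[6] R3←I2
[7] I3 dispatched to ADD
[8] I3 operands ready | I4 dispatched to SHIFT
[9] I4 operands ready
[10] I3 complete | I4 complete
[11] R5←I3 | R2←I4
[12] I5 dispatched to MUL
[13] I5 operands ready | I6 dispatched to ADD
[14] I6 operands ready
[16] I6 complete
[17] R6←I6
[19] I5 complete
[20] R5←I5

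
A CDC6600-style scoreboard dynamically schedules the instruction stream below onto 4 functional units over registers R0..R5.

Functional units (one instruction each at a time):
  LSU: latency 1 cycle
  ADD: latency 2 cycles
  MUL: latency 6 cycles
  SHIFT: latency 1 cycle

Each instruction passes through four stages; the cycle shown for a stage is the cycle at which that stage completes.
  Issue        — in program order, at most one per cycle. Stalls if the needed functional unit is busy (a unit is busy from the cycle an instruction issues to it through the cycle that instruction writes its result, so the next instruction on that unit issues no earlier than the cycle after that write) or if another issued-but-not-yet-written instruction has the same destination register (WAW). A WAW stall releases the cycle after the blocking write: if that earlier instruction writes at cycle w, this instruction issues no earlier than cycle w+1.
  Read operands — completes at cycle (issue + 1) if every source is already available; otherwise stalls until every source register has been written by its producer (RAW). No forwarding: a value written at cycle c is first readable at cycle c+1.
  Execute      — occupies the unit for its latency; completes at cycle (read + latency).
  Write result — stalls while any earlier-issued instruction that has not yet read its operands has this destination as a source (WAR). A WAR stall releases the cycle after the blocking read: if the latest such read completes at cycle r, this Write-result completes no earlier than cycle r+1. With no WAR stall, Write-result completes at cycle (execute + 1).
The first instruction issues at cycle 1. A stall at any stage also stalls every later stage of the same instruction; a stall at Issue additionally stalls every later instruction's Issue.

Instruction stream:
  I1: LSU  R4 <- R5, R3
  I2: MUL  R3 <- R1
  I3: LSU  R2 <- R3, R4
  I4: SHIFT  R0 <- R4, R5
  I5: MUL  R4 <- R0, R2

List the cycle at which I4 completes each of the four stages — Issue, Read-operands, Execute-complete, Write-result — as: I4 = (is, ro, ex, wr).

I4 = (6, 7, 8, 9)

cycle 1: issue I1 (LSU)
cycle 2: I1 read-ops · issue I2 (MUL)
cycle 3: I1 finished on LSU · I2 read-ops
cycle 4: I1→R4
cycle 5: issue I3 (LSU)
cycle 6: issue I4 (SHIFT)
cycle 7: I4 read-ops
cycle 8: I4 finished on SHIFT
cycle 9: I2 finished on MUL · I4→R0
cycle 10: I2→R3
cycle 11: I3 read-ops · issue I5 (MUL)
cycle 12: I3 finished on LSU
cycle 13: I3→R2
cycle 14: I5 read-ops
cycle 20: I5 finished on MUL
cycle 21: I5→R4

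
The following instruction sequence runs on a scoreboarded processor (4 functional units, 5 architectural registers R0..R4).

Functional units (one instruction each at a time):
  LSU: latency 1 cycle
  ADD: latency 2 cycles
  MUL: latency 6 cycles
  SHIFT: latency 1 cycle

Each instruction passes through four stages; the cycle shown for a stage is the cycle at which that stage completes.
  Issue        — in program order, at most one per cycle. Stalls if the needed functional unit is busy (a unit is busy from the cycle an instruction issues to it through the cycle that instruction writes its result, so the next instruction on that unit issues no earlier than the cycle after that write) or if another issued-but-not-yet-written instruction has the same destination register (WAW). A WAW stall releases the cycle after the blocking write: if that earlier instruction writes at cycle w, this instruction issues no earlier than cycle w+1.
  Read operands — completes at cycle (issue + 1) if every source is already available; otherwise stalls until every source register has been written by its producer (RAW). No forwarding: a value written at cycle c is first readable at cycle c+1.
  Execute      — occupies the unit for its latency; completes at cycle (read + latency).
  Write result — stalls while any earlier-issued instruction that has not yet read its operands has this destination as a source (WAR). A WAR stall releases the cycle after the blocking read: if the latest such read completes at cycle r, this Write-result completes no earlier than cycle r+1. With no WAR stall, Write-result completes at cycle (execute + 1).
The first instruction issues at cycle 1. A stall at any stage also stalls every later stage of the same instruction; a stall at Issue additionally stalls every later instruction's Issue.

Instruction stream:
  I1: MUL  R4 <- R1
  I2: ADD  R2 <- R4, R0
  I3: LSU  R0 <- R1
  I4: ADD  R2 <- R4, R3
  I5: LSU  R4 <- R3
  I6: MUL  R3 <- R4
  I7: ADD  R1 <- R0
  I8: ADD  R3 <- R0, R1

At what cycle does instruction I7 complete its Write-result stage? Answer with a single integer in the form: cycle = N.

t=1  issue I1 (MUL)
t=2  I1 read-ops; issue I2 (ADD)
t=3  issue I3 (LSU)
t=4  I3 read-ops
t=5  I3 finished on LSU
t=8  I1 finished on MUL
t=9  I1→R4
t=10  I2 read-ops
t=11  I3→R0
t=12  I2 finished on ADD
t=13  I2→R2
t=14  issue I4 (ADD)
t=15  I4 read-ops; issue I5 (LSU)
t=16  I5 read-ops; issue I6 (MUL)
t=17  I4 finished on ADD; I5 finished on LSU
t=18  I4→R2; I5→R4
t=19  I6 read-ops; issue I7 (ADD)
t=20  I7 read-ops
t=22  I7 finished on ADD
t=23  I7→R1
t=25  I6 finished on MUL
t=26  I6→R3
t=27  issue I8 (ADD)
t=28  I8 read-ops
t=30  I8 finished on ADD
t=31  I8→R3

cycle = 23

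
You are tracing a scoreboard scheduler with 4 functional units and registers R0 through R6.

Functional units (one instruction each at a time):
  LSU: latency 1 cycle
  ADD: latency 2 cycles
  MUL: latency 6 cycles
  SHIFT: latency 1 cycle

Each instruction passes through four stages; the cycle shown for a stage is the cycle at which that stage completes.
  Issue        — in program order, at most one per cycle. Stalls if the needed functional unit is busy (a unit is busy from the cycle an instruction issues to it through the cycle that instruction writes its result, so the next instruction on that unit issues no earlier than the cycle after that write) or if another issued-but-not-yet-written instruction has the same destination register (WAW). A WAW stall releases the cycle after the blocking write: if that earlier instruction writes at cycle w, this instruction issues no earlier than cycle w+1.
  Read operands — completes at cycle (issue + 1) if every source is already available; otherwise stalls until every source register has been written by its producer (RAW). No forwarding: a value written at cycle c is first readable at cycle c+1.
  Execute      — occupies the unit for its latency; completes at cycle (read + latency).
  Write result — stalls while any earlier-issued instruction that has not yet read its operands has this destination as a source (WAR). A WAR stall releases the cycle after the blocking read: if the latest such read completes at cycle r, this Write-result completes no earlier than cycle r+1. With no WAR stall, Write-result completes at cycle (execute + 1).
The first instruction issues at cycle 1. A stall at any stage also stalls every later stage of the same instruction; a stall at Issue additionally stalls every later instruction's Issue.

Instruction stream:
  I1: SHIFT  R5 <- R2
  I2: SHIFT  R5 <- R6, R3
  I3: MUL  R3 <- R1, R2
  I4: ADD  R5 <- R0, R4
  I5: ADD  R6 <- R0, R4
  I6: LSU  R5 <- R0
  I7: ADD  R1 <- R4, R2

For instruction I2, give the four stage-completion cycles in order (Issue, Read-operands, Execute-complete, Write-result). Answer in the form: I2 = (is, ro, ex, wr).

I2 = (5, 6, 7, 8)

[I1] 1/2/3/4
[I2] 5/6/7/8  (struct: SHIFT busy until I1 writes@4)
[I3] 6/7/13/14
[I4] 9/10/12/13  (WAW R5: wait I2 write@8)
[I5] 14/15/17/18  (struct: ADD busy until I4 writes@13)
[I6] 15/16/17/18
[I7] 19/20/22/23  (struct: ADD busy until I5 writes@18)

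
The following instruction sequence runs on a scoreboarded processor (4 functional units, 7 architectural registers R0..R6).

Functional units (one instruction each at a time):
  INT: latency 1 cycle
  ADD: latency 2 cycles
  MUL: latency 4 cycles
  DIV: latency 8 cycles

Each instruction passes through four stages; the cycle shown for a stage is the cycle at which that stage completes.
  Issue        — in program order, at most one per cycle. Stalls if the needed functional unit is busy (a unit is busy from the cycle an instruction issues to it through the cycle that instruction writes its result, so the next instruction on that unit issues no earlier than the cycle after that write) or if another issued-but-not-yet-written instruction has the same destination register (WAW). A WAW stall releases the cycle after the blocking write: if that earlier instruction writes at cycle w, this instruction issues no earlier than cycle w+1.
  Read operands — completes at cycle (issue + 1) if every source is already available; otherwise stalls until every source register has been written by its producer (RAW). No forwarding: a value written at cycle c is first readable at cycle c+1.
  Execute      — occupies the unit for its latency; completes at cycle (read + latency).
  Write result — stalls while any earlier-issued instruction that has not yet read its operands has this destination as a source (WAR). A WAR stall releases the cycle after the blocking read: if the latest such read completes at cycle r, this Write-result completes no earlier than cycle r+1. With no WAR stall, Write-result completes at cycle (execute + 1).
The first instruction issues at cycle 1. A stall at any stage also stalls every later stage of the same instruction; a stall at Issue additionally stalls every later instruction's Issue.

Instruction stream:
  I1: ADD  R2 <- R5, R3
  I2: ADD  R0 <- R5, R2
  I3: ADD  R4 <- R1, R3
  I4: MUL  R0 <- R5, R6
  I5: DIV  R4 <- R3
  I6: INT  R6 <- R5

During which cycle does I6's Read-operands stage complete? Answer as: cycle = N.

cycle = 18

I1  is:1  ro:2  ex:4  wr:5
I2  is:6  ro:7  ex:9  wr:10  — struct: ADD busy until I1 writes@5
I3  is:11  ro:12  ex:14  wr:15  — struct: ADD busy until I2 writes@10
I4  is:12  ro:13  ex:17  wr:18
I5  is:16  ro:17  ex:25  wr:26  — WAW R4: wait I3 write@15
I6  is:17  ro:18  ex:19  wr:20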